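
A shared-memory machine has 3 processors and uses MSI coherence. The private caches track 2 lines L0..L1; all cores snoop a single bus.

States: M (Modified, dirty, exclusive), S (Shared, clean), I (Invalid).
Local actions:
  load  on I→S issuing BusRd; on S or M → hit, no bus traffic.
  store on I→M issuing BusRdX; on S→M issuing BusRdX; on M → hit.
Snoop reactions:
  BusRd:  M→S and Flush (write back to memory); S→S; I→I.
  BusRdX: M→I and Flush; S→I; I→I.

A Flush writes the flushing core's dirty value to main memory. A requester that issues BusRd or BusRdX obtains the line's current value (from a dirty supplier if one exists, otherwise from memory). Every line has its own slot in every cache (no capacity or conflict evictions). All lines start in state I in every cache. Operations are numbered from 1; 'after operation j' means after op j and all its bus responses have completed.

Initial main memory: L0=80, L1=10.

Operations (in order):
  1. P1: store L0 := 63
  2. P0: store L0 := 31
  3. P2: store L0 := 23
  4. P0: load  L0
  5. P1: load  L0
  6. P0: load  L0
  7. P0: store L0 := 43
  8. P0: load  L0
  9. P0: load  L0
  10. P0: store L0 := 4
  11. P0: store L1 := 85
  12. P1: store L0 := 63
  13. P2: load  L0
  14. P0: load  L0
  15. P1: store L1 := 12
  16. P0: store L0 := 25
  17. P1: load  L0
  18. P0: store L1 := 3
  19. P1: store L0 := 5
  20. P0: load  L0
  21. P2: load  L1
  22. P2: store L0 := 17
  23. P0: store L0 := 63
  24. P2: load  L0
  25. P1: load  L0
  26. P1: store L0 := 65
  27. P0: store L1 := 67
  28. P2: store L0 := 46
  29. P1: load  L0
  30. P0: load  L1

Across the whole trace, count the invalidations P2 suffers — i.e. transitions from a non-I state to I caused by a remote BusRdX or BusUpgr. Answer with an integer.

invalidations = 5

step 1: P1: store L0 := 63  ⟶  IMI  (L0)  txn=BusRdX  M[L0]=80
step 2: P0: store L0 := 31  ⟶  MII  (L0)  txn=BusRdX+Flush  M[L0]=63
step 3: P2: store L0 := 23  ⟶  IIM  (L0)  txn=BusRdX+Flush  M[L0]=31
step 4: P0: load  L0  ⟶  SIS  (L0)  txn=BusRd+Flush  M[L0]=23
step 5: P1: load  L0  ⟶  SSS  (L0)  txn=BusRd  M[L0]=23
step 6: P0: load  L0  ⟶  SSS  (L0)  txn=∅  M[L0]=23
step 7: P0: store L0 := 43  ⟶  MII  (L0)  txn=BusRdX  M[L0]=23
step 8: P0: load  L0  ⟶  MII  (L0)  txn=∅  M[L0]=23
step 9: P0: load  L0  ⟶  MII  (L0)  txn=∅  M[L0]=23
step 10: P0: store L0 := 4  ⟶  MII  (L0)  txn=∅  M[L0]=23
step 11: P0: store L1 := 85  ⟶  MII  (L1)  txn=BusRdX  M[L1]=10
step 12: P1: store L0 := 63  ⟶  IMI  (L0)  txn=BusRdX+Flush  M[L0]=4
step 13: P2: load  L0  ⟶  ISS  (L0)  txn=BusRd+Flush  M[L0]=63
step 14: P0: load  L0  ⟶  SSS  (L0)  txn=BusRd  M[L0]=63
step 15: P1: store L1 := 12  ⟶  IMI  (L1)  txn=BusRdX+Flush  M[L1]=85
step 16: P0: store L0 := 25  ⟶  MII  (L0)  txn=BusRdX  M[L0]=63
step 17: P1: load  L0  ⟶  SSI  (L0)  txn=BusRd+Flush  M[L0]=25
step 18: P0: store L1 := 3  ⟶  MII  (L1)  txn=BusRdX+Flush  M[L1]=12
step 19: P1: store L0 := 5  ⟶  IMI  (L0)  txn=BusRdX  M[L0]=25
step 20: P0: load  L0  ⟶  SSI  (L0)  txn=BusRd+Flush  M[L0]=5
step 21: P2: load  L1  ⟶  SIS  (L1)  txn=BusRd+Flush  M[L1]=3
step 22: P2: store L0 := 17  ⟶  IIM  (L0)  txn=BusRdX  M[L0]=5
step 23: P0: store L0 := 63  ⟶  MII  (L0)  txn=BusRdX+Flush  M[L0]=17
step 24: P2: load  L0  ⟶  SIS  (L0)  txn=BusRd+Flush  M[L0]=63
step 25: P1: load  L0  ⟶  SSS  (L0)  txn=BusRd  M[L0]=63
step 26: P1: store L0 := 65  ⟶  IMI  (L0)  txn=BusRdX  M[L0]=63
step 27: P0: store L1 := 67  ⟶  MII  (L1)  txn=BusRdX  M[L1]=3
step 28: P2: store L0 := 46  ⟶  IIM  (L0)  txn=BusRdX+Flush  M[L0]=65
step 29: P1: load  L0  ⟶  ISS  (L0)  txn=BusRd+Flush  M[L0]=46
step 30: P0: load  L1  ⟶  MII  (L1)  txn=∅  M[L1]=3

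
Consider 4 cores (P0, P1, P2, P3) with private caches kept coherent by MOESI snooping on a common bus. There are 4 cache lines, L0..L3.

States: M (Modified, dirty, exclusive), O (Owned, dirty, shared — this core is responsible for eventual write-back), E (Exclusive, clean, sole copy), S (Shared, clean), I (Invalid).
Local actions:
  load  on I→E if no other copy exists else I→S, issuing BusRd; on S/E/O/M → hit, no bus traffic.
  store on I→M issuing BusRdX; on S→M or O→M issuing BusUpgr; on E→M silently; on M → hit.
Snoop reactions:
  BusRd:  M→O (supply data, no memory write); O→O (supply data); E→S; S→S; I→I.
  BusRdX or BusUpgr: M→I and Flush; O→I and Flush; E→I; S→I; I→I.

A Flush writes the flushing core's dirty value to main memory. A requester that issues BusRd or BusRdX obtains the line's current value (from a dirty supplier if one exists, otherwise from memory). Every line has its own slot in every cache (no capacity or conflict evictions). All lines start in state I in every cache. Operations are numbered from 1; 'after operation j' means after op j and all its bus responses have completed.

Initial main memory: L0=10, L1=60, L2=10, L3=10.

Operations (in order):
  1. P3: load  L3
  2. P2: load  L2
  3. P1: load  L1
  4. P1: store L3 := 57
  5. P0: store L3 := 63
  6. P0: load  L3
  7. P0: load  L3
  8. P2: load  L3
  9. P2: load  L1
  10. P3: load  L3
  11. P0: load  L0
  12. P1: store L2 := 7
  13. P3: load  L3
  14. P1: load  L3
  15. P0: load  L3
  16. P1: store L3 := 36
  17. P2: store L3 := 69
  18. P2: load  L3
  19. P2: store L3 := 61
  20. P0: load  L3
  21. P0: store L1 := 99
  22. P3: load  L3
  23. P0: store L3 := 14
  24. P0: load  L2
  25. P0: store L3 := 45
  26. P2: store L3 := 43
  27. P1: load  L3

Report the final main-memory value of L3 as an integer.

memory[L3] = 45

step 1: P3: load  L3  ⟶  IIIE  (L3)  txn=BusRd  M[L3]=10
step 2: P2: load  L2  ⟶  IIEI  (L2)  txn=BusRd  M[L2]=10
step 3: P1: load  L1  ⟶  IEII  (L1)  txn=BusRd  M[L1]=60
step 4: P1: store L3 := 57  ⟶  IMII  (L3)  txn=BusRdX  M[L3]=10
step 5: P0: store L3 := 63  ⟶  MIII  (L3)  txn=BusRdX+Flush  M[L3]=57
step 6: P0: load  L3  ⟶  MIII  (L3)  txn=∅  M[L3]=57
step 7: P0: load  L3  ⟶  MIII  (L3)  txn=∅  M[L3]=57
step 8: P2: load  L3  ⟶  OISI  (L3)  txn=BusRd  M[L3]=57
step 9: P2: load  L1  ⟶  ISSI  (L1)  txn=BusRd  M[L1]=60
step 10: P3: load  L3  ⟶  OISS  (L3)  txn=BusRd  M[L3]=57
step 11: P0: load  L0  ⟶  EIII  (L0)  txn=BusRd  M[L0]=10
step 12: P1: store L2 := 7  ⟶  IMII  (L2)  txn=BusRdX  M[L2]=10
step 13: P3: load  L3  ⟶  OISS  (L3)  txn=∅  M[L3]=57
step 14: P1: load  L3  ⟶  OSSS  (L3)  txn=BusRd  M[L3]=57
step 15: P0: load  L3  ⟶  OSSS  (L3)  txn=∅  M[L3]=57
step 16: P1: store L3 := 36  ⟶  IMII  (L3)  txn=BusUpgr+Flush  M[L3]=63
step 17: P2: store L3 := 69  ⟶  IIMI  (L3)  txn=BusRdX+Flush  M[L3]=36
step 18: P2: load  L3  ⟶  IIMI  (L3)  txn=∅  M[L3]=36
step 19: P2: store L3 := 61  ⟶  IIMI  (L3)  txn=∅  M[L3]=36
step 20: P0: load  L3  ⟶  SIOI  (L3)  txn=BusRd  M[L3]=36
step 21: P0: store L1 := 99  ⟶  MIII  (L1)  txn=BusRdX  M[L1]=60
step 22: P3: load  L3  ⟶  SIOS  (L3)  txn=BusRd  M[L3]=36
step 23: P0: store L3 := 14  ⟶  MIII  (L3)  txn=BusUpgr+Flush  M[L3]=61
step 24: P0: load  L2  ⟶  SOII  (L2)  txn=BusRd  M[L2]=10
step 25: P0: store L3 := 45  ⟶  MIII  (L3)  txn=∅  M[L3]=61
step 26: P2: store L3 := 43  ⟶  IIMI  (L3)  txn=BusRdX+Flush  M[L3]=45
step 27: P1: load  L3  ⟶  ISOI  (L3)  txn=BusRd  M[L3]=45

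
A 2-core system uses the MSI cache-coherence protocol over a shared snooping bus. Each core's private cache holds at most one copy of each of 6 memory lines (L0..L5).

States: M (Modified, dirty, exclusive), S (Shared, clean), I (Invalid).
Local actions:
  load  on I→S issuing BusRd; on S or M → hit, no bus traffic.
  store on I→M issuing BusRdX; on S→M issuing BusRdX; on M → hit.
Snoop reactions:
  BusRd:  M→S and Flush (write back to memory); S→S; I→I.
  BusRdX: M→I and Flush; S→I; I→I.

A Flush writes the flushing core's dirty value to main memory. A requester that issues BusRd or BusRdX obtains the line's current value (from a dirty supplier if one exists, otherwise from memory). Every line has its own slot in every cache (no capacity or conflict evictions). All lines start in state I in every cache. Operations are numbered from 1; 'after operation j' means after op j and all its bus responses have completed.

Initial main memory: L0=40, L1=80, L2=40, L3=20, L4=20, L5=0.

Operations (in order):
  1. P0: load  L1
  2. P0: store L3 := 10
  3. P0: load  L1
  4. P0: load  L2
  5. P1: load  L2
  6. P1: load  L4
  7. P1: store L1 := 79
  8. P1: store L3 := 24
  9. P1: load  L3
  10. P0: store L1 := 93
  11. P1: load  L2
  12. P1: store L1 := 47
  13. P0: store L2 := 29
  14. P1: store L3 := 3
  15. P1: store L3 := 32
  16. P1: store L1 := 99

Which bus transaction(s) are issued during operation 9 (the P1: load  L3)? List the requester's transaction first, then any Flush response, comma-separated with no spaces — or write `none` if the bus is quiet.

bus = none

step 1: P0: load  L1  ⟶  SI  (L1)  txn=BusRd  M[L1]=80
step 2: P0: store L3 := 10  ⟶  MI  (L3)  txn=BusRdX  M[L3]=20
step 3: P0: load  L1  ⟶  SI  (L1)  txn=∅  M[L1]=80
step 4: P0: load  L2  ⟶  SI  (L2)  txn=BusRd  M[L2]=40
step 5: P1: load  L2  ⟶  SS  (L2)  txn=BusRd  M[L2]=40
step 6: P1: load  L4  ⟶  IS  (L4)  txn=BusRd  M[L4]=20
step 7: P1: store L1 := 79  ⟶  IM  (L1)  txn=BusRdX  M[L1]=80
step 8: P1: store L3 := 24  ⟶  IM  (L3)  txn=BusRdX+Flush  M[L3]=10
step 9: P1: load  L3  ⟶  IM  (L3)  txn=∅  M[L3]=10
step 10: P0: store L1 := 93  ⟶  MI  (L1)  txn=BusRdX+Flush  M[L1]=79
step 11: P1: load  L2  ⟶  SS  (L2)  txn=∅  M[L2]=40
step 12: P1: store L1 := 47  ⟶  IM  (L1)  txn=BusRdX+Flush  M[L1]=93
step 13: P0: store L2 := 29  ⟶  MI  (L2)  txn=BusRdX  M[L2]=40
step 14: P1: store L3 := 3  ⟶  IM  (L3)  txn=∅  M[L3]=10
step 15: P1: store L3 := 32  ⟶  IM  (L3)  txn=∅  M[L3]=10
step 16: P1: store L1 := 99  ⟶  IM  (L1)  txn=∅  M[L1]=93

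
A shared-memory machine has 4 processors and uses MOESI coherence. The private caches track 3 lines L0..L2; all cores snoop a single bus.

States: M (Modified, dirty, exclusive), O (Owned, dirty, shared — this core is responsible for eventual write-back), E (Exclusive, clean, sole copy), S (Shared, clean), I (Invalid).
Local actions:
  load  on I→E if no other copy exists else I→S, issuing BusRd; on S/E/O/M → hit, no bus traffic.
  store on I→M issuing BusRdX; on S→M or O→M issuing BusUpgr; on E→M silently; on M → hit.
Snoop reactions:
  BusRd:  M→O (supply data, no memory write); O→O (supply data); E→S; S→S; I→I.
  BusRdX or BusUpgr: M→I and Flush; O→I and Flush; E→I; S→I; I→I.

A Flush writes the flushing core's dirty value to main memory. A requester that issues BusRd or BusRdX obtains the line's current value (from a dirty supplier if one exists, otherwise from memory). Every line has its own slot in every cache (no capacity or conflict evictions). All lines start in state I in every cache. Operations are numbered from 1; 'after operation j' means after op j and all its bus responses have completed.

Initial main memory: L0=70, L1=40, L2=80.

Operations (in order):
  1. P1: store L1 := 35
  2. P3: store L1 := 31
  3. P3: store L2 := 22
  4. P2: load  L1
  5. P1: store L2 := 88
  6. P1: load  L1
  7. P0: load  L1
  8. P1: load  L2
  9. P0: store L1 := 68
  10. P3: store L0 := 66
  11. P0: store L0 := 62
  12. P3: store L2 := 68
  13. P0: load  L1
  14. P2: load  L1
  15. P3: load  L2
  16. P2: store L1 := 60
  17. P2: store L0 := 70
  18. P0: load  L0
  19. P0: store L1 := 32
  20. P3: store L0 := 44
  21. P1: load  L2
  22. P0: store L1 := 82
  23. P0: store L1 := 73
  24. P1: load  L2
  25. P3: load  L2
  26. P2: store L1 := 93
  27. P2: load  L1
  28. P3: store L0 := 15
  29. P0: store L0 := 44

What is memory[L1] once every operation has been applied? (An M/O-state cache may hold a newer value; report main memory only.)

[1] P1: store L1 := 35 | P0:I, P1:M(35), P2:I, P3:I | bus: BusRdX
[2] P3: store L1 := 31 | P0:I, P1:I, P2:I, P3:M(31) | bus: BusRdX,Flush
[3] P3: store L2 := 22 | P0:I, P1:I, P2:I, P3:M(22) | bus: BusRdX
[4] P2: load  L1 | P0:I, P1:I, P2:S(31), P3:O(31) | bus: BusRd
[5] P1: store L2 := 88 | P0:I, P1:M(88), P2:I, P3:I | bus: BusRdX,Flush
[6] P1: load  L1 | P0:I, P1:S(31), P2:S(31), P3:O(31) | bus: BusRd
[7] P0: load  L1 | P0:S(31), P1:S(31), P2:S(31), P3:O(31) | bus: BusRd
[8] P1: load  L2 | P0:I, P1:M(88), P2:I, P3:I | bus: none
[9] P0: store L1 := 68 | P0:M(68), P1:I, P2:I, P3:I | bus: BusUpgr,Flush
[10] P3: store L0 := 66 | P0:I, P1:I, P2:I, P3:M(66) | bus: BusRdX
[11] P0: store L0 := 62 | P0:M(62), P1:I, P2:I, P3:I | bus: BusRdX,Flush
[12] P3: store L2 := 68 | P0:I, P1:I, P2:I, P3:M(68) | bus: BusRdX,Flush
[13] P0: load  L1 | P0:M(68), P1:I, P2:I, P3:I | bus: none
[14] P2: load  L1 | P0:O(68), P1:I, P2:S(68), P3:I | bus: BusRd
[15] P3: load  L2 | P0:I, P1:I, P2:I, P3:M(68) | bus: none
[16] P2: store L1 := 60 | P0:I, P1:I, P2:M(60), P3:I | bus: BusUpgr,Flush
[17] P2: store L0 := 70 | P0:I, P1:I, P2:M(70), P3:I | bus: BusRdX,Flush
[18] P0: load  L0 | P0:S(70), P1:I, P2:O(70), P3:I | bus: BusRd
[19] P0: store L1 := 32 | P0:M(32), P1:I, P2:I, P3:I | bus: BusRdX,Flush
[20] P3: store L0 := 44 | P0:I, P1:I, P2:I, P3:M(44) | bus: BusRdX,Flush
[21] P1: load  L2 | P0:I, P1:S(68), P2:I, P3:O(68) | bus: BusRd
[22] P0: store L1 := 82 | P0:M(82), P1:I, P2:I, P3:I | bus: none
[23] P0: store L1 := 73 | P0:M(73), P1:I, P2:I, P3:I | bus: none
[24] P1: load  L2 | P0:I, P1:S(68), P2:I, P3:O(68) | bus: none
[25] P3: load  L2 | P0:I, P1:S(68), P2:I, P3:O(68) | bus: none
[26] P2: store L1 := 93 | P0:I, P1:I, P2:M(93), P3:I | bus: BusRdX,Flush
[27] P2: load  L1 | P0:I, P1:I, P2:M(93), P3:I | bus: none
[28] P3: store L0 := 15 | P0:I, P1:I, P2:I, P3:M(15) | bus: none
[29] P0: store L0 := 44 | P0:M(44), P1:I, P2:I, P3:I | bus: BusRdX,Flush

memory[L1] = 73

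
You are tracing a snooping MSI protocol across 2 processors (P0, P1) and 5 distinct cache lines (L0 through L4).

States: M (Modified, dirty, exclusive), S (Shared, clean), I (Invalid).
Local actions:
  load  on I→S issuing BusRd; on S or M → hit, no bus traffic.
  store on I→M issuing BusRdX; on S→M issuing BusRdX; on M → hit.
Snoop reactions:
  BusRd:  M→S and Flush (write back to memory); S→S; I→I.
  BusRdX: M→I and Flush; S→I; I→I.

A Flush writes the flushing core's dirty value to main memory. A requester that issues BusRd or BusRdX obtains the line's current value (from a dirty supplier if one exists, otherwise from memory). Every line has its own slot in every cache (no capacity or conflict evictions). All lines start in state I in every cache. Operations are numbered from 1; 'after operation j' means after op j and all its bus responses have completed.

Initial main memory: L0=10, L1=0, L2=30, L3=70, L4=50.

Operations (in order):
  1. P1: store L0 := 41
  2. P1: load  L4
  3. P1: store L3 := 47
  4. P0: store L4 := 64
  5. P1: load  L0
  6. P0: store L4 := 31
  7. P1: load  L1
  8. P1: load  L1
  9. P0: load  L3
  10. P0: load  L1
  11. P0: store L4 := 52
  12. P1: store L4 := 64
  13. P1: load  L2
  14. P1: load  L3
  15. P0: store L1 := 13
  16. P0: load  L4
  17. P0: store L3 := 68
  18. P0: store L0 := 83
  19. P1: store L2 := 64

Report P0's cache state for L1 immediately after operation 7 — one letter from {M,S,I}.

state = I

1. P1: store L0 := 41  bus=[BusRdX]  L0: P0=I P1=M  mem[L0]=10
2. P1: load  L4  bus=[BusRd]  L4: P0=I P1=S  mem[L4]=50
3. P1: store L3 := 47  bus=[BusRdX]  L3: P0=I P1=M  mem[L3]=70
4. P0: store L4 := 64  bus=[BusRdX]  L4: P0=M P1=I  mem[L4]=50
5. P1: load  L0  bus=[-]  L0: P0=I P1=M  mem[L0]=10
6. P0: store L4 := 31  bus=[-]  L4: P0=M P1=I  mem[L4]=50
7. P1: load  L1  bus=[BusRd]  L1: P0=I P1=S  mem[L1]=0
8. P1: load  L1  bus=[-]  L1: P0=I P1=S  mem[L1]=0
9. P0: load  L3  bus=[BusRd,Flush]  L3: P0=S P1=S  mem[L3]=47
10. P0: load  L1  bus=[BusRd]  L1: P0=S P1=S  mem[L1]=0
11. P0: store L4 := 52  bus=[-]  L4: P0=M P1=I  mem[L4]=50
12. P1: store L4 := 64  bus=[BusRdX,Flush]  L4: P0=I P1=M  mem[L4]=52
13. P1: load  L2  bus=[BusRd]  L2: P0=I P1=S  mem[L2]=30
14. P1: load  L3  bus=[-]  L3: P0=S P1=S  mem[L3]=47
15. P0: store L1 := 13  bus=[BusRdX]  L1: P0=M P1=I  mem[L1]=0
16. P0: load  L4  bus=[BusRd,Flush]  L4: P0=S P1=S  mem[L4]=64
17. P0: store L3 := 68  bus=[BusRdX]  L3: P0=M P1=I  mem[L3]=47
18. P0: store L0 := 83  bus=[BusRdX,Flush]  L0: P0=M P1=I  mem[L0]=41
19. P1: store L2 := 64  bus=[BusRdX]  L2: P0=I P1=M  mem[L2]=30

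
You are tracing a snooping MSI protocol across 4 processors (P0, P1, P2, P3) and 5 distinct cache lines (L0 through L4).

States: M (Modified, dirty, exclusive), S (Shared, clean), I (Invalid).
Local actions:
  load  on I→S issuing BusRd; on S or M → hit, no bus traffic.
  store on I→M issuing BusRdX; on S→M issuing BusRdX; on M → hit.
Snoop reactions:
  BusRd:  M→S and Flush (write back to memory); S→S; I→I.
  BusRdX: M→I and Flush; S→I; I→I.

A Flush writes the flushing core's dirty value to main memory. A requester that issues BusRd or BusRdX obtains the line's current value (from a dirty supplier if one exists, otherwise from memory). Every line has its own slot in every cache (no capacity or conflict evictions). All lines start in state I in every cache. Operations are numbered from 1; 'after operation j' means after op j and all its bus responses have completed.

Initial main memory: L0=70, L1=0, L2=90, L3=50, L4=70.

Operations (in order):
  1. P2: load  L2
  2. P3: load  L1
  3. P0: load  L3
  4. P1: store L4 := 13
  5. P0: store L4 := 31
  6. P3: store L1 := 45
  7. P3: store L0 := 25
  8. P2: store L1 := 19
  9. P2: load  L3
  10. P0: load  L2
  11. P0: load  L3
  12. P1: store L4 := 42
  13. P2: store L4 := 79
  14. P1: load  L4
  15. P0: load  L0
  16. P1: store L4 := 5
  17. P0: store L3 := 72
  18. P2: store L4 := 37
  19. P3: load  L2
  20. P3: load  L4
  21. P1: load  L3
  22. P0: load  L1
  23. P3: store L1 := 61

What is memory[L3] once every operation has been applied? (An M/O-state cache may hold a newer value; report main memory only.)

step 1: P2: load  L2  ⟶  IISI  (L2)  txn=BusRd  M[L2]=90
step 2: P3: load  L1  ⟶  IIIS  (L1)  txn=BusRd  M[L1]=0
step 3: P0: load  L3  ⟶  SIII  (L3)  txn=BusRd  M[L3]=50
step 4: P1: store L4 := 13  ⟶  IMII  (L4)  txn=BusRdX  M[L4]=70
step 5: P0: store L4 := 31  ⟶  MIII  (L4)  txn=BusRdX+Flush  M[L4]=13
step 6: P3: store L1 := 45  ⟶  IIIM  (L1)  txn=BusRdX  M[L1]=0
step 7: P3: store L0 := 25  ⟶  IIIM  (L0)  txn=BusRdX  M[L0]=70
step 8: P2: store L1 := 19  ⟶  IIMI  (L1)  txn=BusRdX+Flush  M[L1]=45
step 9: P2: load  L3  ⟶  SISI  (L3)  txn=BusRd  M[L3]=50
step 10: P0: load  L2  ⟶  SISI  (L2)  txn=BusRd  M[L2]=90
step 11: P0: load  L3  ⟶  SISI  (L3)  txn=∅  M[L3]=50
step 12: P1: store L4 := 42  ⟶  IMII  (L4)  txn=BusRdX+Flush  M[L4]=31
step 13: P2: store L4 := 79  ⟶  IIMI  (L4)  txn=BusRdX+Flush  M[L4]=42
step 14: P1: load  L4  ⟶  ISSI  (L4)  txn=BusRd+Flush  M[L4]=79
step 15: P0: load  L0  ⟶  SIIS  (L0)  txn=BusRd+Flush  M[L0]=25
step 16: P1: store L4 := 5  ⟶  IMII  (L4)  txn=BusRdX  M[L4]=79
step 17: P0: store L3 := 72  ⟶  MIII  (L3)  txn=BusRdX  M[L3]=50
step 18: P2: store L4 := 37  ⟶  IIMI  (L4)  txn=BusRdX+Flush  M[L4]=5
step 19: P3: load  L2  ⟶  SISS  (L2)  txn=BusRd  M[L2]=90
step 20: P3: load  L4  ⟶  IISS  (L4)  txn=BusRd+Flush  M[L4]=37
step 21: P1: load  L3  ⟶  SSII  (L3)  txn=BusRd+Flush  M[L3]=72
step 22: P0: load  L1  ⟶  SISI  (L1)  txn=BusRd+Flush  M[L1]=19
step 23: P3: store L1 := 61  ⟶  IIIM  (L1)  txn=BusRdX  M[L1]=19

memory[L3] = 72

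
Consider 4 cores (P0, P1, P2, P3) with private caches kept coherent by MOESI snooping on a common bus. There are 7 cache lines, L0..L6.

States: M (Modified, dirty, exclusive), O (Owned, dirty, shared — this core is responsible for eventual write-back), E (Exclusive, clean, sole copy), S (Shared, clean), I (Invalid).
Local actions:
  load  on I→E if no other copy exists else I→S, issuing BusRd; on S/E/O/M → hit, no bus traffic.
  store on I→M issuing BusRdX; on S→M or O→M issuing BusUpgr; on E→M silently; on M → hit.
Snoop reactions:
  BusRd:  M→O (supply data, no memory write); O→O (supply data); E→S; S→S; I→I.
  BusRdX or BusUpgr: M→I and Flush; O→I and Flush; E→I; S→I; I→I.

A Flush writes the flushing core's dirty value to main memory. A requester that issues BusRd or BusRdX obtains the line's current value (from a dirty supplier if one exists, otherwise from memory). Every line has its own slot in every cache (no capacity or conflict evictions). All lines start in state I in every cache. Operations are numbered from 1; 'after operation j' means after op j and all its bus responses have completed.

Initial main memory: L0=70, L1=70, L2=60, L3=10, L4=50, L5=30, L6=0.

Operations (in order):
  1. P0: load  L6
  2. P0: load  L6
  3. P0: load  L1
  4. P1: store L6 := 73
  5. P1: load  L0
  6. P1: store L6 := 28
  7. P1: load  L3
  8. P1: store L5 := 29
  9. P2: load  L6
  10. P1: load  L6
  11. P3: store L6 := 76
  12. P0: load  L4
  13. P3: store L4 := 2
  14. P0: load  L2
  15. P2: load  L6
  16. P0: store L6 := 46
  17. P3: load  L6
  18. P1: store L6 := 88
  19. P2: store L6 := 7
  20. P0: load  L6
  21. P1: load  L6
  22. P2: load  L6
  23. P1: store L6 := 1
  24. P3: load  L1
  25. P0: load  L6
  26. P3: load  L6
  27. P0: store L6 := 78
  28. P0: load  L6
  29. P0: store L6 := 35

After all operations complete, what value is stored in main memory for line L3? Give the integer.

memory[L3] = 10

  op1 P0: load  L6 → E/I/I/I on L6; bus BusRd; mem=0
  op2 P0: load  L6 → E/I/I/I on L6; bus (none); mem=0
  op3 P0: load  L1 → E/I/I/I on L1; bus BusRd; mem=70
  op4 P1: store L6 := 73 → I/M/I/I on L6; bus BusRdX; mem=0
  op5 P1: load  L0 → I/E/I/I on L0; bus BusRd; mem=70
  op6 P1: store L6 := 28 → I/M/I/I on L6; bus (none); mem=0
  op7 P1: load  L3 → I/E/I/I on L3; bus BusRd; mem=10
  op8 P1: store L5 := 29 → I/M/I/I on L5; bus BusRdX; mem=30
  op9 P2: load  L6 → I/O/S/I on L6; bus BusRd; mem=0
  op10 P1: load  L6 → I/O/S/I on L6; bus (none); mem=0
  op11 P3: store L6 := 76 → I/I/I/M on L6; bus BusRdX Flush; mem=28
  op12 P0: load  L4 → E/I/I/I on L4; bus BusRd; mem=50
  op13 P3: store L4 := 2 → I/I/I/M on L4; bus BusRdX; mem=50
  op14 P0: load  L2 → E/I/I/I on L2; bus BusRd; mem=60
  op15 P2: load  L6 → I/I/S/O on L6; bus BusRd; mem=28
  op16 P0: store L6 := 46 → M/I/I/I on L6; bus BusRdX Flush; mem=76
  op17 P3: load  L6 → O/I/I/S on L6; bus BusRd; mem=76
  op18 P1: store L6 := 88 → I/M/I/I on L6; bus BusRdX Flush; mem=46
  op19 P2: store L6 := 7 → I/I/M/I on L6; bus BusRdX Flush; mem=88
  op20 P0: load  L6 → S/I/O/I on L6; bus BusRd; mem=88
  op21 P1: load  L6 → S/S/O/I on L6; bus BusRd; mem=88
  op22 P2: load  L6 → S/S/O/I on L6; bus (none); mem=88
  op23 P1: store L6 := 1 → I/M/I/I on L6; bus BusUpgr Flush; mem=7
  op24 P3: load  L1 → S/I/I/S on L1; bus BusRd; mem=70
  op25 P0: load  L6 → S/O/I/I on L6; bus BusRd; mem=7
  op26 P3: load  L6 → S/O/I/S on L6; bus BusRd; mem=7
  op27 P0: store L6 := 78 → M/I/I/I on L6; bus BusUpgr Flush; mem=1
  op28 P0: load  L6 → M/I/I/I on L6; bus (none); mem=1
  op29 P0: store L6 := 35 → M/I/I/I on L6; bus (none); mem=1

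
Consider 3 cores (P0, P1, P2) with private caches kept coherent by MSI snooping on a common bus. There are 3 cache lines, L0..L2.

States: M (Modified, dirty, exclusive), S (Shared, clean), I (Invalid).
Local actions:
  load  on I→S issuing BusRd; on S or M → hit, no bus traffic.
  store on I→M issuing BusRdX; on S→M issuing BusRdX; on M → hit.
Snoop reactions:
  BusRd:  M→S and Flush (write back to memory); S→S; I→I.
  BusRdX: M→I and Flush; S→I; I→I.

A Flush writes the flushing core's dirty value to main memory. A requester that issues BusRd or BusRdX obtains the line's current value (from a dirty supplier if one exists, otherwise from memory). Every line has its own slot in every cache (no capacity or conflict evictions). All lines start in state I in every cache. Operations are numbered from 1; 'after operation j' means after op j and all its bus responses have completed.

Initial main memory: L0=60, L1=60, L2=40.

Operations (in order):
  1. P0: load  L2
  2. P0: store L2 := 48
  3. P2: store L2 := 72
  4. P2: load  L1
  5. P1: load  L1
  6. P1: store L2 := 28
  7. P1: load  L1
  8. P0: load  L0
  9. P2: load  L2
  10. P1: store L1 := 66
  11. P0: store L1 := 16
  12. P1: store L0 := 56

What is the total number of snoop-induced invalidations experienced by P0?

step 1: P0: load  L2  ⟶  SII  (L2)  txn=BusRd  M[L2]=40
step 2: P0: store L2 := 48  ⟶  MII  (L2)  txn=BusRdX  M[L2]=40
step 3: P2: store L2 := 72  ⟶  IIM  (L2)  txn=BusRdX+Flush  M[L2]=48
step 4: P2: load  L1  ⟶  IIS  (L1)  txn=BusRd  M[L1]=60
step 5: P1: load  L1  ⟶  ISS  (L1)  txn=BusRd  M[L1]=60
step 6: P1: store L2 := 28  ⟶  IMI  (L2)  txn=BusRdX+Flush  M[L2]=72
step 7: P1: load  L1  ⟶  ISS  (L1)  txn=∅  M[L1]=60
step 8: P0: load  L0  ⟶  SII  (L0)  txn=BusRd  M[L0]=60
step 9: P2: load  L2  ⟶  ISS  (L2)  txn=BusRd+Flush  M[L2]=28
step 10: P1: store L1 := 66  ⟶  IMI  (L1)  txn=BusRdX  M[L1]=60
step 11: P0: store L1 := 16  ⟶  MII  (L1)  txn=BusRdX+Flush  M[L1]=66
step 12: P1: store L0 := 56  ⟶  IMI  (L0)  txn=BusRdX  M[L0]=60

invalidations = 2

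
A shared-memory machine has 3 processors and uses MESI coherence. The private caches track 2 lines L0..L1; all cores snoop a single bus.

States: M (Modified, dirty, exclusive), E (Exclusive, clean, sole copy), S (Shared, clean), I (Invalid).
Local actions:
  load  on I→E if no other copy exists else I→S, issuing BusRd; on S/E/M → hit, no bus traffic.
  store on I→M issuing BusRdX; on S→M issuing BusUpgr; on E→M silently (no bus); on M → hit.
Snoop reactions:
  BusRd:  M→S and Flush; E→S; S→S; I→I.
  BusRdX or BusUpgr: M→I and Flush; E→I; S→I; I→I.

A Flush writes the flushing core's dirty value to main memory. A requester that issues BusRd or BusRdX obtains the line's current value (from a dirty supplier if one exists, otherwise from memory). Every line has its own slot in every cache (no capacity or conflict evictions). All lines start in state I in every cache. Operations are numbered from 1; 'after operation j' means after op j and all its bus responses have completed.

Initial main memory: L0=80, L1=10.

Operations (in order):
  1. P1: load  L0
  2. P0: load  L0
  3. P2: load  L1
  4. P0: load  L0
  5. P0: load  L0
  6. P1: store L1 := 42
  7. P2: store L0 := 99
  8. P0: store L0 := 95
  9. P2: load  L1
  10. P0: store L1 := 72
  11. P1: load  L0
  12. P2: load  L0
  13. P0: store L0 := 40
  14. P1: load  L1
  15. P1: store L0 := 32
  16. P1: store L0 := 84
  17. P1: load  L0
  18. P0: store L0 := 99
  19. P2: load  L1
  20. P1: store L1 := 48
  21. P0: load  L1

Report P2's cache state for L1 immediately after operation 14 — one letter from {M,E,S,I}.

state = I

  op1 P1: load  L0 → I/E/I on L0; bus BusRd; mem=80
  op2 P0: load  L0 → S/S/I on L0; bus BusRd; mem=80
  op3 P2: load  L1 → I/I/E on L1; bus BusRd; mem=10
  op4 P0: load  L0 → S/S/I on L0; bus (none); mem=80
  op5 P0: load  L0 → S/S/I on L0; bus (none); mem=80
  op6 P1: store L1 := 42 → I/M/I on L1; bus BusRdX; mem=10
  op7 P2: store L0 := 99 → I/I/M on L0; bus BusRdX; mem=80
  op8 P0: store L0 := 95 → M/I/I on L0; bus BusRdX Flush; mem=99
  op9 P2: load  L1 → I/S/S on L1; bus BusRd Flush; mem=42
  op10 P0: store L1 := 72 → M/I/I on L1; bus BusRdX; mem=42
  op11 P1: load  L0 → S/S/I on L0; bus BusRd Flush; mem=95
  op12 P2: load  L0 → S/S/S on L0; bus BusRd; mem=95
  op13 P0: store L0 := 40 → M/I/I on L0; bus BusUpgr; mem=95
  op14 P1: load  L1 → S/S/I on L1; bus BusRd Flush; mem=72
  op15 P1: store L0 := 32 → I/M/I on L0; bus BusRdX Flush; mem=40
  op16 P1: store L0 := 84 → I/M/I on L0; bus (none); mem=40
  op17 P1: load  L0 → I/M/I on L0; bus (none); mem=40
  op18 P0: store L0 := 99 → M/I/I on L0; bus BusRdX Flush; mem=84
  op19 P2: load  L1 → S/S/S on L1; bus BusRd; mem=72
  op20 P1: store L1 := 48 → I/M/I on L1; bus BusUpgr; mem=72
  op21 P0: load  L1 → S/S/I on L1; bus BusRd Flush; mem=48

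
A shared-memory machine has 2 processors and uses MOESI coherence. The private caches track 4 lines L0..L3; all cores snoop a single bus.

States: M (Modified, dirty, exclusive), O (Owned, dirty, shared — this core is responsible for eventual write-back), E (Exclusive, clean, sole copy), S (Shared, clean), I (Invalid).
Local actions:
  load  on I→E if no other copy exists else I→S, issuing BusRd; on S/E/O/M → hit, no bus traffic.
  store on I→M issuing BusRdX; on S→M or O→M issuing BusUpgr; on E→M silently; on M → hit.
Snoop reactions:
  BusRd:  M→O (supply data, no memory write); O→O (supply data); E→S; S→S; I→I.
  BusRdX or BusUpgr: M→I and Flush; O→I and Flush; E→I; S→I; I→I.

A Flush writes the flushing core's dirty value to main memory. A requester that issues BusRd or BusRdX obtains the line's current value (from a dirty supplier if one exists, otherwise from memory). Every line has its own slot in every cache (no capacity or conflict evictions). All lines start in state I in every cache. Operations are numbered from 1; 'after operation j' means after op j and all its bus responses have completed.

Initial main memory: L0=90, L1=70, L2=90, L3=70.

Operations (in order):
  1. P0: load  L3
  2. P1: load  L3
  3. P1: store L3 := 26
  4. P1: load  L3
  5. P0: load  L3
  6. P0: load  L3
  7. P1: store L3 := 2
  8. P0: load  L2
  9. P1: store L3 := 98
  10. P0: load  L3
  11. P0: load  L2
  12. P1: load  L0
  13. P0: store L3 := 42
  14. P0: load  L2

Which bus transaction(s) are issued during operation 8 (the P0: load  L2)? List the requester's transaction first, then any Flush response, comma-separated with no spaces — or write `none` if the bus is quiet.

1. P0: load  L3  bus=[BusRd]  L3: P0=E P1=I  mem[L3]=70
2. P1: load  L3  bus=[BusRd]  L3: P0=S P1=S  mem[L3]=70
3. P1: store L3 := 26  bus=[BusUpgr]  L3: P0=I P1=M  mem[L3]=70
4. P1: load  L3  bus=[-]  L3: P0=I P1=M  mem[L3]=70
5. P0: load  L3  bus=[BusRd]  L3: P0=S P1=O  mem[L3]=70
6. P0: load  L3  bus=[-]  L3: P0=S P1=O  mem[L3]=70
7. P1: store L3 := 2  bus=[BusUpgr]  L3: P0=I P1=M  mem[L3]=70
8. P0: load  L2  bus=[BusRd]  L2: P0=E P1=I  mem[L2]=90
9. P1: store L3 := 98  bus=[-]  L3: P0=I P1=M  mem[L3]=70
10. P0: load  L3  bus=[BusRd]  L3: P0=S P1=O  mem[L3]=70
11. P0: load  L2  bus=[-]  L2: P0=E P1=I  mem[L2]=90
12. P1: load  L0  bus=[BusRd]  L0: P0=I P1=E  mem[L0]=90
13. P0: store L3 := 42  bus=[BusUpgr,Flush]  L3: P0=M P1=I  mem[L3]=98
14. P0: load  L2  bus=[-]  L2: P0=E P1=I  mem[L2]=90

bus = BusRd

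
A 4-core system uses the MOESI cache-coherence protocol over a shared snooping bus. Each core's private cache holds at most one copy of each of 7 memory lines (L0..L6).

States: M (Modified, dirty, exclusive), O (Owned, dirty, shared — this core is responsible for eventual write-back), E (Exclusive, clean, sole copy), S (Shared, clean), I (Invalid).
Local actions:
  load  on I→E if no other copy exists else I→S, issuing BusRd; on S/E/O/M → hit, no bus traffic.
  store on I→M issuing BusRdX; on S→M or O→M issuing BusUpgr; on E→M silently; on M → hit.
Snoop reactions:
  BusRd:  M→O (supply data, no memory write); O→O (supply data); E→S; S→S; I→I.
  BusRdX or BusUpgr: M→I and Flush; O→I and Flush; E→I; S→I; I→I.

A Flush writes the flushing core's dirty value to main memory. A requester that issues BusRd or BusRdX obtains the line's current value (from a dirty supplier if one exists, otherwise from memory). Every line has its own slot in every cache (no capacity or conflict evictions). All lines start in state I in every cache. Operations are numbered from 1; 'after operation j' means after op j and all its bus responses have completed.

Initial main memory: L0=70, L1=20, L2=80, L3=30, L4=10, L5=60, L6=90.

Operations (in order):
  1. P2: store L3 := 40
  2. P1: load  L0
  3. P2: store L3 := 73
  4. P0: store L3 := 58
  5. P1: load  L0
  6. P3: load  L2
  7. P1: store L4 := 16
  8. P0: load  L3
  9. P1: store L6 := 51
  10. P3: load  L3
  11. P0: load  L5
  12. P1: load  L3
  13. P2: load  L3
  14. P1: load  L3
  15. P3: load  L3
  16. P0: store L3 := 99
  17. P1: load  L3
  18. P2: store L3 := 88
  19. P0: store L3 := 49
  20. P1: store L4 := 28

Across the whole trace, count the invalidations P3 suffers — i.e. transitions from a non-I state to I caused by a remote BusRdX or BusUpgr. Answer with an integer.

invalidations = 1

step 1: P2: store L3 := 40  ⟶  IIMI  (L3)  txn=BusRdX  M[L3]=30
step 2: P1: load  L0  ⟶  IEII  (L0)  txn=BusRd  M[L0]=70
step 3: P2: store L3 := 73  ⟶  IIMI  (L3)  txn=∅  M[L3]=30
step 4: P0: store L3 := 58  ⟶  MIII  (L3)  txn=BusRdX+Flush  M[L3]=73
step 5: P1: load  L0  ⟶  IEII  (L0)  txn=∅  M[L0]=70
step 6: P3: load  L2  ⟶  IIIE  (L2)  txn=BusRd  M[L2]=80
step 7: P1: store L4 := 16  ⟶  IMII  (L4)  txn=BusRdX  M[L4]=10
step 8: P0: load  L3  ⟶  MIII  (L3)  txn=∅  M[L3]=73
step 9: P1: store L6 := 51  ⟶  IMII  (L6)  txn=BusRdX  M[L6]=90
step 10: P3: load  L3  ⟶  OIIS  (L3)  txn=BusRd  M[L3]=73
step 11: P0: load  L5  ⟶  EIII  (L5)  txn=BusRd  M[L5]=60
step 12: P1: load  L3  ⟶  OSIS  (L3)  txn=BusRd  M[L3]=73
step 13: P2: load  L3  ⟶  OSSS  (L3)  txn=BusRd  M[L3]=73
step 14: P1: load  L3  ⟶  OSSS  (L3)  txn=∅  M[L3]=73
step 15: P3: load  L3  ⟶  OSSS  (L3)  txn=∅  M[L3]=73
step 16: P0: store L3 := 99  ⟶  MIII  (L3)  txn=BusUpgr  M[L3]=73
step 17: P1: load  L3  ⟶  OSII  (L3)  txn=BusRd  M[L3]=73
step 18: P2: store L3 := 88  ⟶  IIMI  (L3)  txn=BusRdX+Flush  M[L3]=99
step 19: P0: store L3 := 49  ⟶  MIII  (L3)  txn=BusRdX+Flush  M[L3]=88
step 20: P1: store L4 := 28  ⟶  IMII  (L4)  txn=∅  M[L4]=10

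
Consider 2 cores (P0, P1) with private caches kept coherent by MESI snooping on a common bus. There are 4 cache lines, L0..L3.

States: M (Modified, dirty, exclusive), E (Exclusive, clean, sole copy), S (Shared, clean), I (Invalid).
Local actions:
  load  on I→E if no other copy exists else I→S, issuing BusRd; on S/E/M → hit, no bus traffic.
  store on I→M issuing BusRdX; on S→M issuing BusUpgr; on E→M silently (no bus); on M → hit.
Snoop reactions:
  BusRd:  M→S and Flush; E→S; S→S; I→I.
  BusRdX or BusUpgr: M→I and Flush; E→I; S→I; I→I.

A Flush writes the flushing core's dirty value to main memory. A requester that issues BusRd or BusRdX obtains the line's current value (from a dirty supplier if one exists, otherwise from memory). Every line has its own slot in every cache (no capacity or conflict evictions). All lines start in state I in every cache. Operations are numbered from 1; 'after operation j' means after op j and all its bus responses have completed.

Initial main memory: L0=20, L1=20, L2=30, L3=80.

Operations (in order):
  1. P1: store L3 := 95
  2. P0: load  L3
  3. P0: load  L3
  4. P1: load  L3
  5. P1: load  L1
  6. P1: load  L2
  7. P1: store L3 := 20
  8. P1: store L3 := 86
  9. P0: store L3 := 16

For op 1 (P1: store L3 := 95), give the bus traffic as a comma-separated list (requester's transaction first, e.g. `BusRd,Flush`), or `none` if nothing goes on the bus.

[1] P1: store L3 := 95 | P0:I, P1:M(95) | bus: BusRdX
[2] P0: load  L3 | P0:S(95), P1:S(95) | bus: BusRd,Flush
[3] P0: load  L3 | P0:S(95), P1:S(95) | bus: none
[4] P1: load  L3 | P0:S(95), P1:S(95) | bus: none
[5] P1: load  L1 | P0:I, P1:E(20) | bus: BusRd
[6] P1: load  L2 | P0:I, P1:E(30) | bus: BusRd
[7] P1: store L3 := 20 | P0:I, P1:M(20) | bus: BusUpgr
[8] P1: store L3 := 86 | P0:I, P1:M(86) | bus: none
[9] P0: store L3 := 16 | P0:M(16), P1:I | bus: BusRdX,Flush

bus = BusRdX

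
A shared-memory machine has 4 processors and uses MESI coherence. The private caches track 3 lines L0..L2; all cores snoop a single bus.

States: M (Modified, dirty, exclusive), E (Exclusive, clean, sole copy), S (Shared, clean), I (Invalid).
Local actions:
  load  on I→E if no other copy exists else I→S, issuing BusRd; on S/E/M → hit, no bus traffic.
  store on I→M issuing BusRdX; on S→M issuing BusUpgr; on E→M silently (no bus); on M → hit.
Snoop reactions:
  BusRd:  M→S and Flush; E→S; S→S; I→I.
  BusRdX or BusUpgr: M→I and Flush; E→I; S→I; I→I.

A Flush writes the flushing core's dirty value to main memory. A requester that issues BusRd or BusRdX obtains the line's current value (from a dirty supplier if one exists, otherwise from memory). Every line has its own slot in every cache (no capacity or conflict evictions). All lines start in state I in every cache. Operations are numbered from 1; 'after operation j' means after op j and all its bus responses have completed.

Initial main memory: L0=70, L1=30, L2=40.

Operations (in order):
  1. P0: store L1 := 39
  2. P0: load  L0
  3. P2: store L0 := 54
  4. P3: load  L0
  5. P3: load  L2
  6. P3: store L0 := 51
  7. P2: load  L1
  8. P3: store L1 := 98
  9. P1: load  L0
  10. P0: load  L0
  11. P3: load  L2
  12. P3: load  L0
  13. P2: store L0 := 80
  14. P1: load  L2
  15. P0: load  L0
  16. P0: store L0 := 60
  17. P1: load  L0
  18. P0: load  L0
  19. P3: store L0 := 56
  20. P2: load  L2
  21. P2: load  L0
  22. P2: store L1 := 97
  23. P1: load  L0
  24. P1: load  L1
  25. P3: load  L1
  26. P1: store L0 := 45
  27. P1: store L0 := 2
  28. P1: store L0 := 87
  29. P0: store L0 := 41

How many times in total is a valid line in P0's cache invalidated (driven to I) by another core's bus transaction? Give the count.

invalidations = 4

  op1 P0: store L1 := 39 → M/I/I/I on L1; bus BusRdX; mem=30
  op2 P0: load  L0 → E/I/I/I on L0; bus BusRd; mem=70
  op3 P2: store L0 := 54 → I/I/M/I on L0; bus BusRdX; mem=70
  op4 P3: load  L0 → I/I/S/S on L0; bus BusRd Flush; mem=54
  op5 P3: load  L2 → I/I/I/E on L2; bus BusRd; mem=40
  op6 P3: store L0 := 51 → I/I/I/M on L0; bus BusUpgr; mem=54
  op7 P2: load  L1 → S/I/S/I on L1; bus BusRd Flush; mem=39
  op8 P3: store L1 := 98 → I/I/I/M on L1; bus BusRdX; mem=39
  op9 P1: load  L0 → I/S/I/S on L0; bus BusRd Flush; mem=51
  op10 P0: load  L0 → S/S/I/S on L0; bus BusRd; mem=51
  op11 P3: load  L2 → I/I/I/E on L2; bus (none); mem=40
  op12 P3: load  L0 → S/S/I/S on L0; bus (none); mem=51
  op13 P2: store L0 := 80 → I/I/M/I on L0; bus BusRdX; mem=51
  op14 P1: load  L2 → I/S/I/S on L2; bus BusRd; mem=40
  op15 P0: load  L0 → S/I/S/I on L0; bus BusRd Flush; mem=80
  op16 P0: store L0 := 60 → M/I/I/I on L0; bus BusUpgr; mem=80
  op17 P1: load  L0 → S/S/I/I on L0; bus BusRd Flush; mem=60
  op18 P0: load  L0 → S/S/I/I on L0; bus (none); mem=60
  op19 P3: store L0 := 56 → I/I/I/M on L0; bus BusRdX; mem=60
  op20 P2: load  L2 → I/S/S/S on L2; bus BusRd; mem=40
  op21 P2: load  L0 → I/I/S/S on L0; bus BusRd Flush; mem=56
  op22 P2: store L1 := 97 → I/I/M/I on L1; bus BusRdX Flush; mem=98
  op23 P1: load  L0 → I/S/S/S on L0; bus BusRd; mem=56
  op24 P1: load  L1 → I/S/S/I on L1; bus BusRd Flush; mem=97
  op25 P3: load  L1 → I/S/S/S on L1; bus BusRd; mem=97
  op26 P1: store L0 := 45 → I/M/I/I on L0; bus BusUpgr; mem=56
  op27 P1: store L0 := 2 → I/M/I/I on L0; bus (none); mem=56
  op28 P1: store L0 := 87 → I/M/I/I on L0; bus (none); mem=56
  op29 P0: store L0 := 41 → M/I/I/I on L0; bus BusRdX Flush; mem=87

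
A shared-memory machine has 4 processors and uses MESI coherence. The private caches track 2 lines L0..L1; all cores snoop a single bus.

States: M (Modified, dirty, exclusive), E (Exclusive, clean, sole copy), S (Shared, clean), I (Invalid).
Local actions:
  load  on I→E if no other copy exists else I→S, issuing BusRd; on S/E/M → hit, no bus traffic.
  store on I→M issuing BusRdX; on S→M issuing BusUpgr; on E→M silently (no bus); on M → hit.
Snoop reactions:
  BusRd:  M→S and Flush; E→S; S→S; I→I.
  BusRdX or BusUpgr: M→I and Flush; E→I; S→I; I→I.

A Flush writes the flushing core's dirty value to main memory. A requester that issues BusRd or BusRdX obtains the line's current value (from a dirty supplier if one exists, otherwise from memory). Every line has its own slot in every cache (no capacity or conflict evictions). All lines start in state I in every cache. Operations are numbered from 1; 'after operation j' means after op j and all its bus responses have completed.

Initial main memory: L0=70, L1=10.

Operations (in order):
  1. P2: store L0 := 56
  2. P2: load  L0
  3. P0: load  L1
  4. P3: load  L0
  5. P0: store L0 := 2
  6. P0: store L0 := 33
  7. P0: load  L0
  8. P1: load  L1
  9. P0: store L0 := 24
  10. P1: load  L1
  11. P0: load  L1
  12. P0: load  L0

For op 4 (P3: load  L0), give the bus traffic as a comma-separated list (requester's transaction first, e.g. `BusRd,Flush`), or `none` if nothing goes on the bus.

bus = BusRd,Flush

step 1: P2: store L0 := 56  ⟶  IIMI  (L0)  txn=BusRdX  M[L0]=70
step 2: P2: load  L0  ⟶  IIMI  (L0)  txn=∅  M[L0]=70
step 3: P0: load  L1  ⟶  EIII  (L1)  txn=BusRd  M[L1]=10
step 4: P3: load  L0  ⟶  IISS  (L0)  txn=BusRd+Flush  M[L0]=56
step 5: P0: store L0 := 2  ⟶  MIII  (L0)  txn=BusRdX  M[L0]=56
step 6: P0: store L0 := 33  ⟶  MIII  (L0)  txn=∅  M[L0]=56
step 7: P0: load  L0  ⟶  MIII  (L0)  txn=∅  M[L0]=56
step 8: P1: load  L1  ⟶  SSII  (L1)  txn=BusRd  M[L1]=10
step 9: P0: store L0 := 24  ⟶  MIII  (L0)  txn=∅  M[L0]=56
step 10: P1: load  L1  ⟶  SSII  (L1)  txn=∅  M[L1]=10
step 11: P0: load  L1  ⟶  SSII  (L1)  txn=∅  M[L1]=10
step 12: P0: load  L0  ⟶  MIII  (L0)  txn=∅  M[L0]=56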